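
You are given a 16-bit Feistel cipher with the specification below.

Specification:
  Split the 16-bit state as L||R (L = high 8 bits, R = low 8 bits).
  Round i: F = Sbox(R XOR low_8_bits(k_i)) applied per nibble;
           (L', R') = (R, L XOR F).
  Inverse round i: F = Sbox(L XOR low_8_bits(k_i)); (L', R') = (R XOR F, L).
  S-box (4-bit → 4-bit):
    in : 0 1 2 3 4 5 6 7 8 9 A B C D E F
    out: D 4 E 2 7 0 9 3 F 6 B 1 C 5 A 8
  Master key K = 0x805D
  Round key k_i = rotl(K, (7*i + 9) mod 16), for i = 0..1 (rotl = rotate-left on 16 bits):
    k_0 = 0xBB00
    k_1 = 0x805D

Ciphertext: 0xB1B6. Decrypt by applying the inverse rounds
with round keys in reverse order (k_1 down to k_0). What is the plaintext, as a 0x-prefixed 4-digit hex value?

0xFA1A

s_0 = ciphertext = 0xB1B6
s_1 = InvRound(s_0, k_1) = 0x1AB1
s_2 = InvRound(s_1, k_0) = 0xFA1A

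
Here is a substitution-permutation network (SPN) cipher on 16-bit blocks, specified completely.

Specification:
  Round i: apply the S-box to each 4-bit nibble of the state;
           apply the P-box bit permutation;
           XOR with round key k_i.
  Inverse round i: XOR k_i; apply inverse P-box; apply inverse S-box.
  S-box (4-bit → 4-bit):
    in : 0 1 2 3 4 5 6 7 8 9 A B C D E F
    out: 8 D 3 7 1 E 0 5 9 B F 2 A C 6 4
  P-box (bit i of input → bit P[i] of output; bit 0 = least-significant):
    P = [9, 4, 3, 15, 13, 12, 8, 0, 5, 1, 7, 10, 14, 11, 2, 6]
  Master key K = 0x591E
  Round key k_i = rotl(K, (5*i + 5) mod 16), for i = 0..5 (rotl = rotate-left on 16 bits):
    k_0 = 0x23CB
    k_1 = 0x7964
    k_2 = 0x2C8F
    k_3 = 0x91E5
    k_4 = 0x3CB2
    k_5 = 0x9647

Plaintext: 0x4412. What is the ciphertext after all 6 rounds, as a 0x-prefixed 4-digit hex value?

0xF25C

s_0 = plaintext = 0x4412
s_1 = Round(s_0, k_0) = 0x40FA
s_2 = Round(s_1, k_1) = 0xBE7C
s_3 = Round(s_2, k_2) = 0x851D
s_4 = Round(s_3, k_3) = 0x742E
s_5 = Round(s_4, k_4) = 0x4C8E
s_6 = Round(s_5, k_5) = 0xF25C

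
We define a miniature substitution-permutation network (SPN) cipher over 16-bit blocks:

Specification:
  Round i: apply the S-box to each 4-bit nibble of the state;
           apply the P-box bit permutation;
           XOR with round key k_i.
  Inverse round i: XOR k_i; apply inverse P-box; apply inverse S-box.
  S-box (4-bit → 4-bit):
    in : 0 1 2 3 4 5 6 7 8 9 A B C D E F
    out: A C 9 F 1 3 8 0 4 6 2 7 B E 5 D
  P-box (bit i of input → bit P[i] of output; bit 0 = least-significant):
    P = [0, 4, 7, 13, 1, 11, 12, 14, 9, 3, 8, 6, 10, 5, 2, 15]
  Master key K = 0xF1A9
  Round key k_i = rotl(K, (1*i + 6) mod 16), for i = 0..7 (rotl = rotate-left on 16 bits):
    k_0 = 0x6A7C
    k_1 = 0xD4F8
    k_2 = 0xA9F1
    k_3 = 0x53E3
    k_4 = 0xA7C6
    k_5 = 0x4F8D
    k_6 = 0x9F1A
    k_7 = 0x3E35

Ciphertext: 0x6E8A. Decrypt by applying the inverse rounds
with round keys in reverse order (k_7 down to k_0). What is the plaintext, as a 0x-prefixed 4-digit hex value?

s_0 = ciphertext = 0x6E8A
s_1 = InvRound(s_0, k_7) = 0x9AFB
s_2 = InvRound(s_1, k_6) = 0x517E
s_3 = InvRound(s_2, k_5) = 0x52BB
s_4 = InvRound(s_3, k_4) = 0x3D1C
s_5 = InvRound(s_4, k_3) = 0xBCC3
s_6 = InvRound(s_5, k_2) = 0x58EA
s_7 = InvRound(s_6, k_1) = 0x275A
s_8 = InvRound(s_7, k_0) = 0xB8C7

0xB8C7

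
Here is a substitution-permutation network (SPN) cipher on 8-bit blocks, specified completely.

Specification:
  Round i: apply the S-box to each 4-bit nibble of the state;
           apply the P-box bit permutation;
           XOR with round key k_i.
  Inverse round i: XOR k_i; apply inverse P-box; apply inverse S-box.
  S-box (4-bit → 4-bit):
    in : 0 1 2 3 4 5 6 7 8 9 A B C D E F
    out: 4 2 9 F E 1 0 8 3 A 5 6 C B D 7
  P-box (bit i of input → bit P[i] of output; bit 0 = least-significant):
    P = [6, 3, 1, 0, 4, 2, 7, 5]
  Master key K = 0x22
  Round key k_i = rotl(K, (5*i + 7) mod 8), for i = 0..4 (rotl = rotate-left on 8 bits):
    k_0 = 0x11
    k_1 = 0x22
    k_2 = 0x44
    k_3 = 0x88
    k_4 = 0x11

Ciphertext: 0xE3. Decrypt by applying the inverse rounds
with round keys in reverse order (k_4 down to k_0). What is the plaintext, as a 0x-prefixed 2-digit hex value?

0x38

s_0 = ciphertext = 0xE3
s_1 = InvRound(s_0, k_4) = 0xEA
s_2 = InvRound(s_1, k_3) = 0x7A
s_3 = InvRound(s_2, k_2) = 0xDB
s_4 = InvRound(s_3, k_1) = 0xED
s_5 = InvRound(s_4, k_0) = 0x38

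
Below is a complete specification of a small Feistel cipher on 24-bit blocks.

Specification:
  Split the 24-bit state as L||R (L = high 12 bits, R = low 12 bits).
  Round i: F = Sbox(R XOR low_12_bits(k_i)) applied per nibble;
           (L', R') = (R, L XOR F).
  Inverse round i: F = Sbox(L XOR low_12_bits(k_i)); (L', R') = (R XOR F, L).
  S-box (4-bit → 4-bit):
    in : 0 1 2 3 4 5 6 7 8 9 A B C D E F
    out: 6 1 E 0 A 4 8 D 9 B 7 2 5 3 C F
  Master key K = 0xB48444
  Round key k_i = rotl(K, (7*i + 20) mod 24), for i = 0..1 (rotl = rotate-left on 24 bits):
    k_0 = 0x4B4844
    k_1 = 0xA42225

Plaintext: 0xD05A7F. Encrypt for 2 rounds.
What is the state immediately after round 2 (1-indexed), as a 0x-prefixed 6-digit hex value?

0x307B91

s_0 = plaintext = 0xD05A7F
s_1 = Round(s_0, k_0) = 0xA7F307
s_2 = Round(s_1, k_1) = 0x307B91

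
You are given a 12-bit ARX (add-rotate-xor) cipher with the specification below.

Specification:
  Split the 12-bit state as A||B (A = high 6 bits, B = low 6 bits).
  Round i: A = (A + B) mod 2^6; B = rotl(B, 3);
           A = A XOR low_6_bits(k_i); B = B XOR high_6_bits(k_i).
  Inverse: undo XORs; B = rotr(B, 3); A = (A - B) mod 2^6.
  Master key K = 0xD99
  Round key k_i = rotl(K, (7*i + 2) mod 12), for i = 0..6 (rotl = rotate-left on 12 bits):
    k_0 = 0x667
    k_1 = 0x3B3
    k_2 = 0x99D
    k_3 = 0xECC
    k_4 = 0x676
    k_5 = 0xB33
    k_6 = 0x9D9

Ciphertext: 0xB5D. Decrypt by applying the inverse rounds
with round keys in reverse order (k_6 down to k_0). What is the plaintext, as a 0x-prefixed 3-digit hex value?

0x6BA

s_0 = ciphertext = 0xB5D
s_1 = InvRound(s_0, k_6) = 0x757
s_2 = InvRound(s_1, k_5) = 0x3DF
s_3 = InvRound(s_2, k_4) = 0x270
s_4 = InvRound(s_3, k_3) = 0xB19
s_5 = InvRound(s_4, k_2) = 0xCBF
s_6 = InvRound(s_5, k_1) = 0xCCE
s_7 = InvRound(s_6, k_0) = 0x6BA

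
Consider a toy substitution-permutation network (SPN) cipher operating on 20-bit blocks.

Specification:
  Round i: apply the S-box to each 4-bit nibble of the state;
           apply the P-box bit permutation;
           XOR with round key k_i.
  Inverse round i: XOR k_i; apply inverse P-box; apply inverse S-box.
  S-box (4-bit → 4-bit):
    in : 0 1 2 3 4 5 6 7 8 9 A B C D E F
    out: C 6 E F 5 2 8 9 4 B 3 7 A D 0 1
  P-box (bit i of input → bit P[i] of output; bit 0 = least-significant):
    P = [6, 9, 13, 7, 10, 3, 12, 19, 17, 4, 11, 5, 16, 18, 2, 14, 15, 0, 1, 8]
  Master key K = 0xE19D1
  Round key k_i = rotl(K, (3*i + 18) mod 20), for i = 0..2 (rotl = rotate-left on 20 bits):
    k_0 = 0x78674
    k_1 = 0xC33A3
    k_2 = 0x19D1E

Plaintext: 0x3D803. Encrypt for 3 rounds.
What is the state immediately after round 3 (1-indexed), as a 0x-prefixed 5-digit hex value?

0x2237A

s_0 = plaintext = 0x3D803
s_1 = Round(s_0, k_0) = 0xE7DB3
s_2 = Round(s_1, k_1) = 0xF4D4B
s_3 = Round(s_2, k_2) = 0x2237A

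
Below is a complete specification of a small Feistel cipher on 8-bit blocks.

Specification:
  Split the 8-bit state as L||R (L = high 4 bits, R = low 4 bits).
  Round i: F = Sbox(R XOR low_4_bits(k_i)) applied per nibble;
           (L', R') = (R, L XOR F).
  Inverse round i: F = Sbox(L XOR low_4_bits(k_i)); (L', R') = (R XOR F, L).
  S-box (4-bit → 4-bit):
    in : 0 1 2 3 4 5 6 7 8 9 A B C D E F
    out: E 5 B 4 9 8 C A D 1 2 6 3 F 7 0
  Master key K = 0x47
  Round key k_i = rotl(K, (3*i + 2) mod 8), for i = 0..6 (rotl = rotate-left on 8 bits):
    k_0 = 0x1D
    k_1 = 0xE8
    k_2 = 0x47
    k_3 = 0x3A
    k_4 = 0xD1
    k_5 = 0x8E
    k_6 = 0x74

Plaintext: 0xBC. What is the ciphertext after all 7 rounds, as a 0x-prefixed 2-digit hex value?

s_0 = plaintext = 0xBC
s_1 = Round(s_0, k_0) = 0xCE
s_2 = Round(s_1, k_1) = 0xE0
s_3 = Round(s_2, k_2) = 0x04
s_4 = Round(s_3, k_3) = 0x47
s_5 = Round(s_4, k_4) = 0x78
s_6 = Round(s_5, k_5) = 0x8B
s_7 = Round(s_6, k_6) = 0xB8

0xB8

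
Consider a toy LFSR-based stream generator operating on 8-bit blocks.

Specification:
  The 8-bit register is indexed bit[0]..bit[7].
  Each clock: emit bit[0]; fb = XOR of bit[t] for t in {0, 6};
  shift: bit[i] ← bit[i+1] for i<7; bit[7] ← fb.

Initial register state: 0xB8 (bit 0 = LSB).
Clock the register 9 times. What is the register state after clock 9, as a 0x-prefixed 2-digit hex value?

0xB9

reg_0 = 0xB8
clock 1: out=0, reg = 0x5C
clock 2: out=0, reg = 0xAE
clock 3: out=0, reg = 0x57
clock 4: out=1, reg = 0x2B
clock 5: out=1, reg = 0x95
clock 6: out=1, reg = 0xCA
clock 7: out=0, reg = 0xE5
clock 8: out=1, reg = 0x72
clock 9: out=0, reg = 0xB9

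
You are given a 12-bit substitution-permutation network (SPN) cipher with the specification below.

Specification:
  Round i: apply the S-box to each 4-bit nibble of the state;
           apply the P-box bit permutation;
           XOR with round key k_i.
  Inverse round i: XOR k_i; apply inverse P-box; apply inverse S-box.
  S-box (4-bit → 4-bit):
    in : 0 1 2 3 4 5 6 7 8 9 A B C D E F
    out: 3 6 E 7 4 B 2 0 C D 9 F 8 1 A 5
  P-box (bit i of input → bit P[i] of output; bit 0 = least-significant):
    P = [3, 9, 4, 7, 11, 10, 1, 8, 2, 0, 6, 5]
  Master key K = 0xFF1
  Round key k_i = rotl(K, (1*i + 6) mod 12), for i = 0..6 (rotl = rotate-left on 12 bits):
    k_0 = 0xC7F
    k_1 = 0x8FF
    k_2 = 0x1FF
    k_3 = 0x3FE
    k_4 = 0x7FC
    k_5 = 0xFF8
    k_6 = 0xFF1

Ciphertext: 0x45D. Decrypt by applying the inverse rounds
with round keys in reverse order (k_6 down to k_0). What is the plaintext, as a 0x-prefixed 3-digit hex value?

0x9B5

s_0 = ciphertext = 0x45D
s_1 = InvRound(s_0, k_6) = 0xAA5
s_2 = InvRound(s_1, k_5) = 0x3EF
s_3 = InvRound(s_2, k_4) = 0x614
s_4 = InvRound(s_3, k_3) = 0x82A
s_5 = InvRound(s_4, k_2) = 0x3A8
s_6 = InvRound(s_5, k_1) = 0x391
s_7 = InvRound(s_6, k_0) = 0x9B5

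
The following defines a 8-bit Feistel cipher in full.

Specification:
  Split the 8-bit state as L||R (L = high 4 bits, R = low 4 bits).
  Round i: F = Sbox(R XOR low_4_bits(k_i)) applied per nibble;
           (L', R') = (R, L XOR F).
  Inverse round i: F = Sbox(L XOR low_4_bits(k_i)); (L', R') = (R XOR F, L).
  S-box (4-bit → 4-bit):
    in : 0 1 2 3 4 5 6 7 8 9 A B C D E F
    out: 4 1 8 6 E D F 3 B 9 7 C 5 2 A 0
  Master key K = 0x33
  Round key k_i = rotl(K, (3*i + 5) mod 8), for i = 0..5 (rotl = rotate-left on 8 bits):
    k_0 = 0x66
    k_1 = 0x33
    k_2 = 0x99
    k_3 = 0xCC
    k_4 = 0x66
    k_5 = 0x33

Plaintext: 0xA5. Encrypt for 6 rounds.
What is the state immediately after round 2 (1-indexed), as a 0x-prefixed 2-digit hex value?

0xC5

s_0 = plaintext = 0xA5
s_1 = Round(s_0, k_0) = 0x5C
s_2 = Round(s_1, k_1) = 0xC5
s_3 = Round(s_2, k_2) = 0x59
s_4 = Round(s_3, k_3) = 0x98
s_5 = Round(s_4, k_4) = 0x83
s_6 = Round(s_5, k_5) = 0x3C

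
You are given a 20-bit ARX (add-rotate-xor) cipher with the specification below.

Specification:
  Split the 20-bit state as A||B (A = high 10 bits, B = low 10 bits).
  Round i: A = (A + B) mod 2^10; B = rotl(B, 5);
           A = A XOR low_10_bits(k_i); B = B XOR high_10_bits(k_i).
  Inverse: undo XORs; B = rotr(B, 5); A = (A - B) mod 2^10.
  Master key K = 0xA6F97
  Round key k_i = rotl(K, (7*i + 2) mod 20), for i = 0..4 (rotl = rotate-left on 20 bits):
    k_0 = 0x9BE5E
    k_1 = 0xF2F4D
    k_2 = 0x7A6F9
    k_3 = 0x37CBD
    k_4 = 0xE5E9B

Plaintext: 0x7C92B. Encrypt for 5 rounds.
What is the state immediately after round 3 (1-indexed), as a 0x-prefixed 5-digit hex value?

s_0 = plaintext = 0x7C92B
s_1 = Round(s_0, k_0) = 0x50F06
s_2 = Round(s_1, k_1) = 0xC1313
s_3 = Round(s_2, k_2) = 0x3BB91
s_4 = Round(s_3, k_3) = 0x30AE3
s_5 = Round(s_4, k_4) = 0x4FBE0

0x3BB91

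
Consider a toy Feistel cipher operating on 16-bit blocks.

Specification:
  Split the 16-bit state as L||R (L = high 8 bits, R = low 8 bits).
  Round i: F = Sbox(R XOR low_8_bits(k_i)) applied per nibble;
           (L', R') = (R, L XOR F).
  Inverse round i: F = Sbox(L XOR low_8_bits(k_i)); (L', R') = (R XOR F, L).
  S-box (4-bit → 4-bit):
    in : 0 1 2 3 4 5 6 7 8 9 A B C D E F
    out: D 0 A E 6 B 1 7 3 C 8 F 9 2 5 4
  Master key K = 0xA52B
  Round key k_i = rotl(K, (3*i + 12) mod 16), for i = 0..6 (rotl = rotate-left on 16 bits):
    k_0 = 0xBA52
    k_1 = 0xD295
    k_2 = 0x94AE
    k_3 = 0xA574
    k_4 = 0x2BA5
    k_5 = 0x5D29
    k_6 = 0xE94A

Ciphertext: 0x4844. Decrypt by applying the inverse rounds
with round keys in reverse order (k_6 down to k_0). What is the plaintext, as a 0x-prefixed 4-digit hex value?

0x7CFC

s_0 = ciphertext = 0x4844
s_1 = InvRound(s_0, k_6) = 0x9E48
s_2 = InvRound(s_1, k_5) = 0xBF9E
s_3 = InvRound(s_2, k_4) = 0x96BF
s_4 = InvRound(s_3, k_3) = 0xE596
s_5 = InvRound(s_4, k_2) = 0xF9E5
s_6 = InvRound(s_5, k_1) = 0xFCF9
s_7 = InvRound(s_6, k_0) = 0x7CFC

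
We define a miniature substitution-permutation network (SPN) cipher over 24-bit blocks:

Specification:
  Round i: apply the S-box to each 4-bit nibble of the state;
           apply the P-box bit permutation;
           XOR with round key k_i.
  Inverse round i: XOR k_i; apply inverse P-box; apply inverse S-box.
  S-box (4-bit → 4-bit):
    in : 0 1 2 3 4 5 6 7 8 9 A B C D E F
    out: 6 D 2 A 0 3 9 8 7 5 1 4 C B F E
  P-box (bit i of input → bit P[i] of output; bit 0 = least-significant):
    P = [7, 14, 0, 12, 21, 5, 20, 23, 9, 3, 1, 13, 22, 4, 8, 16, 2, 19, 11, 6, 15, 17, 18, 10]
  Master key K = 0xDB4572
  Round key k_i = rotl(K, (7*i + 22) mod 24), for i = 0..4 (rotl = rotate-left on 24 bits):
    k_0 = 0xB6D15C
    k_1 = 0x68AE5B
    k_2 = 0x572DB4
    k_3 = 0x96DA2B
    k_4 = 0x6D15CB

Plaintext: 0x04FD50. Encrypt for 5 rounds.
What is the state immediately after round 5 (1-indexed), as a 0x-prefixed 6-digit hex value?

s_0 = plaintext = 0x04FD50
s_1 = Round(s_0, k_0) = 0x91B265
s_2 = Round(s_1, k_1) = 0xCC6797
s_3 = Round(s_2, k_2) = 0x2211F4
s_4 = Round(s_3, k_3) = 0x4DF909
s_5 = Round(s_4, k_4) = 0x74163C

0x74163C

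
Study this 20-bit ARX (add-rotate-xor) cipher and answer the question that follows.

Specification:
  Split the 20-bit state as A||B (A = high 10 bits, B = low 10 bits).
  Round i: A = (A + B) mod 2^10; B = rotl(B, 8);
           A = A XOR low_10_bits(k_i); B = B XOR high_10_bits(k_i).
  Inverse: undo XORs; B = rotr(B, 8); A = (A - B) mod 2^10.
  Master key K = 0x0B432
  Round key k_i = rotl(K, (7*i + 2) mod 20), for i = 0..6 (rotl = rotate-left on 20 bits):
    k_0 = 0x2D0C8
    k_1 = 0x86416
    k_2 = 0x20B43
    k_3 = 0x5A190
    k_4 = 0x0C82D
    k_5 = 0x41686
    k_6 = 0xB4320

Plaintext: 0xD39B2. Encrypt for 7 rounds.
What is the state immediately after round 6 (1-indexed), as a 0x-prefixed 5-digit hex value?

s_0 = plaintext = 0xD39B2
s_1 = Round(s_0, k_0) = 0x722D8
s_2 = Round(s_1, k_1) = 0x2DAAF
s_3 = Round(s_2, k_2) = 0x09B29
s_4 = Round(s_3, k_3) = 0xB7CA2
s_5 = Round(s_4, k_4) = 0xEB21A
s_6 = Round(s_5, k_5) = 0xD0383
s_7 = Round(s_6, k_6) = 0x78D30

0xD0383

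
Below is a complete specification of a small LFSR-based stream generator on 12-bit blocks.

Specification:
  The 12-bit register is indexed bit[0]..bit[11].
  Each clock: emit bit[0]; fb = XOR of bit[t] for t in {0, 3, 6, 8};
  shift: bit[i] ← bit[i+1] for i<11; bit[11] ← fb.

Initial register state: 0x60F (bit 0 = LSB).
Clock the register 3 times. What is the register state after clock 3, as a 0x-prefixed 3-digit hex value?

0x0C1

reg_0 = 0x60F
clock 1: out=1, reg = 0x307
clock 2: out=1, reg = 0x183
clock 3: out=1, reg = 0x0C1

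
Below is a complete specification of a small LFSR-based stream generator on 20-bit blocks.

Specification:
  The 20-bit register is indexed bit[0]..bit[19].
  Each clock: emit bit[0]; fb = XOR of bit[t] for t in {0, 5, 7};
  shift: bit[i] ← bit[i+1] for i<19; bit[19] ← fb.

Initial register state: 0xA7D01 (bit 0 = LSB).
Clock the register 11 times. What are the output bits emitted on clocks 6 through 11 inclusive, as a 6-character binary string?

000101

reg_0 = 0xA7D01
clock 1: out=1, reg = 0xD3E80
clock 2: out=0, reg = 0xE9F40
clock 3: out=0, reg = 0x74FA0
clock 4: out=0, reg = 0x3A7D0
clock 5: out=0, reg = 0x9D3E8
clock 6: out=0, reg = 0x4E9F4
clock 7: out=0, reg = 0x274FA
clock 8: out=0, reg = 0x13A7D
clock 9: out=1, reg = 0x09D3E
clock 10: out=0, reg = 0x84E9F
clock 11: out=1, reg = 0x4274F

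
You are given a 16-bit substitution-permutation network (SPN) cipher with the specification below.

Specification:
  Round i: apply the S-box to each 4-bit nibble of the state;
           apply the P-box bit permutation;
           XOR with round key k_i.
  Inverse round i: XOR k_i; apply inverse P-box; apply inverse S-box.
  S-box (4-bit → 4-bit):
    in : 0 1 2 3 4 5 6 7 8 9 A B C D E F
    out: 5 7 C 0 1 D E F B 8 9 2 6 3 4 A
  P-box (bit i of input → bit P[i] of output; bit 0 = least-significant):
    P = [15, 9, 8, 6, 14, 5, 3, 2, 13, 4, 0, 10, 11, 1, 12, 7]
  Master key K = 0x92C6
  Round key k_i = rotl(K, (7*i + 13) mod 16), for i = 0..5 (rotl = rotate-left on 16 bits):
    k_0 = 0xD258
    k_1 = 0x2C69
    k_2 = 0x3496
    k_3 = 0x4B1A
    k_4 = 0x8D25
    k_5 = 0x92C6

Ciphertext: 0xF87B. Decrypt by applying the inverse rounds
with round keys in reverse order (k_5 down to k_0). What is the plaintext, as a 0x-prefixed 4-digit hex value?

s_0 = ciphertext = 0xF87B
s_1 = InvRound(s_0, k_5) = 0xA17B
s_2 = InvRound(s_1, k_4) = 0xD829
s_3 = InvRound(s_2, k_3) = 0xCCB1
s_4 = InvRound(s_3, k_2) = 0x1084
s_5 = InvRound(s_4, k_1) = 0x5569
s_6 = InvRound(s_5, k_0) = 0x36B1

0x36B1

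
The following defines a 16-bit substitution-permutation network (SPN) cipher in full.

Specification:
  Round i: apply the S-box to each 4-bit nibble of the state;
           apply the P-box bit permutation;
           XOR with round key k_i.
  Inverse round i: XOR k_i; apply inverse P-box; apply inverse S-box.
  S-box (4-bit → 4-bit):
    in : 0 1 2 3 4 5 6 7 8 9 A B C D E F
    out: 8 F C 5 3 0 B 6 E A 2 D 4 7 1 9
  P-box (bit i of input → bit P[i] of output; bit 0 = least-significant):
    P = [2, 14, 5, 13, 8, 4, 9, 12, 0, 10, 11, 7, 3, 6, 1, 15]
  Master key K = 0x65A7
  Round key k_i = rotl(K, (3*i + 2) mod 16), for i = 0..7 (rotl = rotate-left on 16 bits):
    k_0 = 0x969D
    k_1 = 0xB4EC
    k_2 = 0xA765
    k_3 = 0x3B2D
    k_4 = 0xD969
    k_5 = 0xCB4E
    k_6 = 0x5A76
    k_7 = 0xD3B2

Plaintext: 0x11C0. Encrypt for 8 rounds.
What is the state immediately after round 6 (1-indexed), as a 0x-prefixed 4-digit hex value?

s_0 = plaintext = 0x11C0
s_1 = Round(s_0, k_0) = 0x3856
s_2 = Round(s_1, k_1) = 0xD862
s_3 = Round(s_2, k_2) = 0x9A9F
s_4 = Round(s_3, k_3) = 0x8F79
s_5 = Round(s_4, k_4) = 0x3BBA
s_6 = Round(s_5, k_5) = 0x90C5
s_7 = Round(s_6, k_6) = 0xD8B6
s_8 = Round(s_7, k_7) = 0xAC7C

0x90C5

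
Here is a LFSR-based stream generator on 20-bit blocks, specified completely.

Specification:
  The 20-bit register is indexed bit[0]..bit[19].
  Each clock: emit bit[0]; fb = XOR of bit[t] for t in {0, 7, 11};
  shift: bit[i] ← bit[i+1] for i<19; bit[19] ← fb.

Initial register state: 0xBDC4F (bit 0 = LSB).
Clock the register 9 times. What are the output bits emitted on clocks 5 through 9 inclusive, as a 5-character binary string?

reg_0 = 0xBDC4F
clock 1: out=1, reg = 0x5EE27
clock 2: out=1, reg = 0x2F713
clock 3: out=1, reg = 0x97B89
clock 4: out=1, reg = 0xCBDC4
clock 5: out=0, reg = 0x65EE2
clock 6: out=0, reg = 0x32F71
clock 7: out=1, reg = 0x197B8
clock 8: out=0, reg = 0x8CBDC
clock 9: out=0, reg = 0x465EE

00100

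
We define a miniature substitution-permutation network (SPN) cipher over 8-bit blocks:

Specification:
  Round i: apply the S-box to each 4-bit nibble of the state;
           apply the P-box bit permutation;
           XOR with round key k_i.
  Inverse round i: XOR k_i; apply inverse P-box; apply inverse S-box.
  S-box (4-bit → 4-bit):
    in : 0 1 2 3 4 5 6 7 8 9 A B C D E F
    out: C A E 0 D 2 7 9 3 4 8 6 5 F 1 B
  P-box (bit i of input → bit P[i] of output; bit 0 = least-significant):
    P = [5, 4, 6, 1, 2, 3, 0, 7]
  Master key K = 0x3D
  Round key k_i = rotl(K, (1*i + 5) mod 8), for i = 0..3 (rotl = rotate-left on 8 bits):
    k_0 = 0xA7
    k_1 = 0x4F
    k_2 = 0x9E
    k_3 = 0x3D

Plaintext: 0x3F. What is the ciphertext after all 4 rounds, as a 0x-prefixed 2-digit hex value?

0x44

s_0 = plaintext = 0x3F
s_1 = Round(s_0, k_0) = 0x95
s_2 = Round(s_1, k_1) = 0x5E
s_3 = Round(s_2, k_2) = 0xB6
s_4 = Round(s_3, k_3) = 0x44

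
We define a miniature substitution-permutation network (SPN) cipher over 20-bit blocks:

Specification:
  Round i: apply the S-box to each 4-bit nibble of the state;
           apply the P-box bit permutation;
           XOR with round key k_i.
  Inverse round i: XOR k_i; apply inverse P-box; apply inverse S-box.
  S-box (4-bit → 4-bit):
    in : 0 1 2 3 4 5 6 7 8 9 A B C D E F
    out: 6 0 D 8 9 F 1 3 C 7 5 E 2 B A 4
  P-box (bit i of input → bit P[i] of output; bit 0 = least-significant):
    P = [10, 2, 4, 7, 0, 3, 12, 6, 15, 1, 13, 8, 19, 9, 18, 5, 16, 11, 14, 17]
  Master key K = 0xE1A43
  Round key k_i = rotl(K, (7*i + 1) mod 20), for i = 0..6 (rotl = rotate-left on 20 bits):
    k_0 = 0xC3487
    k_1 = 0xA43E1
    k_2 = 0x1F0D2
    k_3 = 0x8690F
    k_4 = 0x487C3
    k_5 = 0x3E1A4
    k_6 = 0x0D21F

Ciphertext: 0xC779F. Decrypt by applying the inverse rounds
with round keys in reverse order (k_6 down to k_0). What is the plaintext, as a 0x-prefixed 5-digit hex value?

s_0 = ciphertext = 0xC779F
s_1 = InvRound(s_0, k_6) = 0x1A214
s_2 = InvRound(s_1, k_5) = 0x8E318
s_3 = InvRound(s_2, k_4) = 0xFA0D2
s_4 = InvRound(s_3, k_3) = 0x5F4DB
s_5 = InvRound(s_4, k_2) = 0x1F176
s_6 = InvRound(s_5, k_1) = 0x479AB
s_7 = InvRound(s_6, k_0) = 0x043C7

0x043C7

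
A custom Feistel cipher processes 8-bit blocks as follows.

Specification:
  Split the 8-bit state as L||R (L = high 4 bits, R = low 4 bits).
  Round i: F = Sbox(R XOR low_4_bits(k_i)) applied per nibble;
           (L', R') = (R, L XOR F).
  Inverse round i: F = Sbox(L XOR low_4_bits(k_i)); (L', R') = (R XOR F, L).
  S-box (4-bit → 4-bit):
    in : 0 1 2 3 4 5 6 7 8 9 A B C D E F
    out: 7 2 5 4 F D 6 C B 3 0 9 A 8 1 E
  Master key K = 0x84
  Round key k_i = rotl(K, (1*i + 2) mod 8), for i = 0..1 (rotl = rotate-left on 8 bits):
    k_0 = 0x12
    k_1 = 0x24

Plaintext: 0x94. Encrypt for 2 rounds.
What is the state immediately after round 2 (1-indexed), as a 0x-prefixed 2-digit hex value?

s_0 = plaintext = 0x94
s_1 = Round(s_0, k_0) = 0x4F
s_2 = Round(s_1, k_1) = 0xFD

0xFD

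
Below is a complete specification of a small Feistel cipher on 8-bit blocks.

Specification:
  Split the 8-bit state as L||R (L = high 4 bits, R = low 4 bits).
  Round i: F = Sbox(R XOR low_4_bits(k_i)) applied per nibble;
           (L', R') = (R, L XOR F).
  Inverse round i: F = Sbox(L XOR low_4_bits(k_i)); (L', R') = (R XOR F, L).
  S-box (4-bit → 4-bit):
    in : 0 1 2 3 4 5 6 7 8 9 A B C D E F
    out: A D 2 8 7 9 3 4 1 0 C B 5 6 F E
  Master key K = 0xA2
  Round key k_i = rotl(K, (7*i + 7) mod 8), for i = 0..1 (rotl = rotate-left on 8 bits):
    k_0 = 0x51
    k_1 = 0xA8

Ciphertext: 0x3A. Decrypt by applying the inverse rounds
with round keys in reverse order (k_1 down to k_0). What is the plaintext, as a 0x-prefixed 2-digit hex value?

0x91

s_0 = ciphertext = 0x3A
s_1 = InvRound(s_0, k_1) = 0x13
s_2 = InvRound(s_1, k_0) = 0x91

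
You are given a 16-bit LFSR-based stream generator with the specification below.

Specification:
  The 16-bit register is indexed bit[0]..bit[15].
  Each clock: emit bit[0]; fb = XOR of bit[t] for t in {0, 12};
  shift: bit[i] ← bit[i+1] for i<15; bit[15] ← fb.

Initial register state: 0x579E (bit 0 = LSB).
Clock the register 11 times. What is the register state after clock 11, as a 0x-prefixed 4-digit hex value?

0xA56A

reg_0 = 0x579E
clock 1: out=0, reg = 0xABCF
clock 2: out=1, reg = 0xD5E7
clock 3: out=1, reg = 0x6AF3
clock 4: out=1, reg = 0xB579
clock 5: out=1, reg = 0x5ABC
clock 6: out=0, reg = 0xAD5E
clock 7: out=0, reg = 0x56AF
clock 8: out=1, reg = 0x2B57
clock 9: out=1, reg = 0x95AB
clock 10: out=1, reg = 0x4AD5
clock 11: out=1, reg = 0xA56A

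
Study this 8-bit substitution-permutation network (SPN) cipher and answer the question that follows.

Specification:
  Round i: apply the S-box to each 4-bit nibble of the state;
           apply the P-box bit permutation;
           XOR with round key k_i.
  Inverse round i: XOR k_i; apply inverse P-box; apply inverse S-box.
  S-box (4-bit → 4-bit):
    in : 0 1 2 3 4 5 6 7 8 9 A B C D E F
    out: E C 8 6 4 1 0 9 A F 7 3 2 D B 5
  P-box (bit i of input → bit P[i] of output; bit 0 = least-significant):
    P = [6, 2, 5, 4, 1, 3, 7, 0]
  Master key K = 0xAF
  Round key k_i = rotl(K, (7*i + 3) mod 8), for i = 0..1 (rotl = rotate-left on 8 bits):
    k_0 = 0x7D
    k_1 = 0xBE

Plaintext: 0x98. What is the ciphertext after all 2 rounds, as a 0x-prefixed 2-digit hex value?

s_0 = plaintext = 0x98
s_1 = Round(s_0, k_0) = 0xE2
s_2 = Round(s_1, k_1) = 0xA5

0xA5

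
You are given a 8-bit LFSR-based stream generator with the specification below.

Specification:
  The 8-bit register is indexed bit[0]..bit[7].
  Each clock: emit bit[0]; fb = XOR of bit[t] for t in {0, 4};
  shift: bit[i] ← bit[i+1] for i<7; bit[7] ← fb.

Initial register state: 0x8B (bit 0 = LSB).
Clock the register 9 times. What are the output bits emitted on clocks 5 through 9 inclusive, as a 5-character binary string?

reg_0 = 0x8B
clock 1: out=1, reg = 0xC5
clock 2: out=1, reg = 0xE2
clock 3: out=0, reg = 0x71
clock 4: out=1, reg = 0x38
clock 5: out=0, reg = 0x9C
clock 6: out=0, reg = 0xCE
clock 7: out=0, reg = 0x67
clock 8: out=1, reg = 0xB3
clock 9: out=1, reg = 0x59

00011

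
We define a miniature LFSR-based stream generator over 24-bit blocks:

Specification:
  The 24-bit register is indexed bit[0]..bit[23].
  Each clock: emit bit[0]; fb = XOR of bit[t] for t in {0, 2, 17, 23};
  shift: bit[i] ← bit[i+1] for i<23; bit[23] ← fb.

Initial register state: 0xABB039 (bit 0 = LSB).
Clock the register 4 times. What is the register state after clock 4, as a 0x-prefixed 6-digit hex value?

0x1ABB03

reg_0 = 0xABB039
clock 1: out=1, reg = 0xD5D81C
clock 2: out=0, reg = 0x6AEC0E
clock 3: out=0, reg = 0x357607
clock 4: out=1, reg = 0x1ABB03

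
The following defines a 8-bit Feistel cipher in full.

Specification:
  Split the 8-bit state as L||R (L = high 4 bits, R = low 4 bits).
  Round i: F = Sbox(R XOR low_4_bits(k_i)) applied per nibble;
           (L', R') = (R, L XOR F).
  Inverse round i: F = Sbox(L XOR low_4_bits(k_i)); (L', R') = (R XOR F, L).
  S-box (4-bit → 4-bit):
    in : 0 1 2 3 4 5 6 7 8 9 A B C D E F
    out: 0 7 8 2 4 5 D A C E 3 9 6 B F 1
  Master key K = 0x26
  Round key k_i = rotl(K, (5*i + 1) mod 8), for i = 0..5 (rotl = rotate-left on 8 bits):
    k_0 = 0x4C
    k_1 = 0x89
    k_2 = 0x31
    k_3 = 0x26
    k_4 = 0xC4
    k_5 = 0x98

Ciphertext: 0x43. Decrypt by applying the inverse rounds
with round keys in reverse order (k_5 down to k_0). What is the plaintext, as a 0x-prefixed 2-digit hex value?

s_0 = ciphertext = 0x43
s_1 = InvRound(s_0, k_5) = 0x54
s_2 = InvRound(s_1, k_4) = 0x35
s_3 = InvRound(s_2, k_3) = 0x03
s_4 = InvRound(s_3, k_2) = 0x40
s_5 = InvRound(s_4, k_1) = 0xB4
s_6 = InvRound(s_5, k_0) = 0xEB

0xEB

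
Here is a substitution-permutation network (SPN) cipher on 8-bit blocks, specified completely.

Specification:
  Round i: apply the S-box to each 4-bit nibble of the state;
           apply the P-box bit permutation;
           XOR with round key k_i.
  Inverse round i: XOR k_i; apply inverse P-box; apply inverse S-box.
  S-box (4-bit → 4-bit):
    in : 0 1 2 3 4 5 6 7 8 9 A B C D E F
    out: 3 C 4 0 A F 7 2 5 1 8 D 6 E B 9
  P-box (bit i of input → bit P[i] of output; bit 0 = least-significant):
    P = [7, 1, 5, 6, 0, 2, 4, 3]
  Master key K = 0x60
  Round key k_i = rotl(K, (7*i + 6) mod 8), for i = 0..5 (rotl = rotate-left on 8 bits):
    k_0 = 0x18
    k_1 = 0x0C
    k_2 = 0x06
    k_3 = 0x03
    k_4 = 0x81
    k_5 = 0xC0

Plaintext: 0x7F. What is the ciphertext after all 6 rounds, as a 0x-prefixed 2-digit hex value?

0x69

s_0 = plaintext = 0x7F
s_1 = Round(s_0, k_0) = 0xDC
s_2 = Round(s_1, k_1) = 0x32
s_3 = Round(s_2, k_2) = 0x26
s_4 = Round(s_3, k_3) = 0xB1
s_5 = Round(s_4, k_4) = 0xF8
s_6 = Round(s_5, k_5) = 0x69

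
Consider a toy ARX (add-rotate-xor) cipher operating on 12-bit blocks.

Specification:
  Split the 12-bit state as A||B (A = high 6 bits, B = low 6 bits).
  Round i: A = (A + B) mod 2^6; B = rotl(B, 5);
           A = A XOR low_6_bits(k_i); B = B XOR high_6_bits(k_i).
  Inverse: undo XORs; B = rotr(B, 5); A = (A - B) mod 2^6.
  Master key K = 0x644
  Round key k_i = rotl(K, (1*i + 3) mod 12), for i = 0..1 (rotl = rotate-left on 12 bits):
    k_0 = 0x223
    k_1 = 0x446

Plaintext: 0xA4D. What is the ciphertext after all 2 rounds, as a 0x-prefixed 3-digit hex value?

0x146

s_0 = plaintext = 0xA4D
s_1 = Round(s_0, k_0) = 0x56E
s_2 = Round(s_1, k_1) = 0x146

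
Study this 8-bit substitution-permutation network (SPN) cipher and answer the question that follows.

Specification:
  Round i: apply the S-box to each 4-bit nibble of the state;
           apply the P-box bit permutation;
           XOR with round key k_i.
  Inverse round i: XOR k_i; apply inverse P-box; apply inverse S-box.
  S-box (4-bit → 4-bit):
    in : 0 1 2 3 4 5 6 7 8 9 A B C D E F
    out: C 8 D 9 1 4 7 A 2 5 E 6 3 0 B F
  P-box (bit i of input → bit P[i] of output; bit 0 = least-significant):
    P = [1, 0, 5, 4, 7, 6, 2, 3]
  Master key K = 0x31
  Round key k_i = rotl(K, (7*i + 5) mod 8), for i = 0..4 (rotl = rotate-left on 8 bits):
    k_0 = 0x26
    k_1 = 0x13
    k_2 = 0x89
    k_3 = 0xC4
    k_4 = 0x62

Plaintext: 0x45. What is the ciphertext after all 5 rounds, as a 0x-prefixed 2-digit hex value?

s_0 = plaintext = 0x45
s_1 = Round(s_0, k_0) = 0x86
s_2 = Round(s_1, k_1) = 0x70
s_3 = Round(s_2, k_2) = 0xF1
s_4 = Round(s_3, k_3) = 0x18
s_5 = Round(s_4, k_4) = 0x6B

0x6B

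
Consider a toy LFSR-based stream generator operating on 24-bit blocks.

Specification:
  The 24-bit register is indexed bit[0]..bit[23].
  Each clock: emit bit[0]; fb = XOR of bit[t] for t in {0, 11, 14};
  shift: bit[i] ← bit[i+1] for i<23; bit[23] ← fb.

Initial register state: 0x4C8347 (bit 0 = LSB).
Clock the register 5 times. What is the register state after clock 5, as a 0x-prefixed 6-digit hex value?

reg_0 = 0x4C8347
clock 1: out=1, reg = 0xA641A3
clock 2: out=1, reg = 0x5320D1
clock 3: out=1, reg = 0xA99068
clock 4: out=0, reg = 0x54C834
clock 5: out=0, reg = 0x2A641A

0x2A641A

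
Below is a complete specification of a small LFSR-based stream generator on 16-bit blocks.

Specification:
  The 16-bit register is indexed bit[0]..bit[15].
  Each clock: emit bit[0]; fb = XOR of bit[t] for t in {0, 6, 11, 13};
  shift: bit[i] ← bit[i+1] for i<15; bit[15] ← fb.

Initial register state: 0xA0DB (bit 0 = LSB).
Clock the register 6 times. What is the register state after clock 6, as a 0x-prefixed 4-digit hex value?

reg_0 = 0xA0DB
clock 1: out=1, reg = 0xD06D
clock 2: out=1, reg = 0x6836
clock 3: out=0, reg = 0x341B
clock 4: out=1, reg = 0x1A0D
clock 5: out=1, reg = 0x0D06
clock 6: out=0, reg = 0x8683

0x8683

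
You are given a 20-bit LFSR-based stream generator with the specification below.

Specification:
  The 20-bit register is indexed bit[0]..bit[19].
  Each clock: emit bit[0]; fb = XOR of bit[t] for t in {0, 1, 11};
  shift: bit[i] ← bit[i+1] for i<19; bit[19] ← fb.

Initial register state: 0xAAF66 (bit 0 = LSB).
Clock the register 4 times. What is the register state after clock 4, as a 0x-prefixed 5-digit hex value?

0x0AAF6

reg_0 = 0xAAF66
clock 1: out=0, reg = 0x557B3
clock 2: out=1, reg = 0x2ABD9
clock 3: out=1, reg = 0x155EC
clock 4: out=0, reg = 0x0AAF6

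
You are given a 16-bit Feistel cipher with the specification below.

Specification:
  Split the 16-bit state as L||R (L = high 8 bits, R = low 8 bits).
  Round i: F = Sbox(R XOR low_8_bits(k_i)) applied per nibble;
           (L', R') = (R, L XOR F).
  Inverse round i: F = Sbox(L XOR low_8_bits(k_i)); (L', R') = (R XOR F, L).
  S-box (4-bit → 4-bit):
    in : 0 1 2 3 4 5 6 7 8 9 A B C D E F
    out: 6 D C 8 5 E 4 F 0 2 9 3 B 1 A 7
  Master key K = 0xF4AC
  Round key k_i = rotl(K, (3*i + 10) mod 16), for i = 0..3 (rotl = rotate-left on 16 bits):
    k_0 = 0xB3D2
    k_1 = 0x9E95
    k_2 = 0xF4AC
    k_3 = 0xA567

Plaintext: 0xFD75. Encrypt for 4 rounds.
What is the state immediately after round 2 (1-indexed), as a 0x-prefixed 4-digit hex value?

0x620A

s_0 = plaintext = 0xFD75
s_1 = Round(s_0, k_0) = 0x7562
s_2 = Round(s_1, k_1) = 0x620A
s_3 = Round(s_2, k_2) = 0x0AF6
s_4 = Round(s_3, k_3) = 0xF627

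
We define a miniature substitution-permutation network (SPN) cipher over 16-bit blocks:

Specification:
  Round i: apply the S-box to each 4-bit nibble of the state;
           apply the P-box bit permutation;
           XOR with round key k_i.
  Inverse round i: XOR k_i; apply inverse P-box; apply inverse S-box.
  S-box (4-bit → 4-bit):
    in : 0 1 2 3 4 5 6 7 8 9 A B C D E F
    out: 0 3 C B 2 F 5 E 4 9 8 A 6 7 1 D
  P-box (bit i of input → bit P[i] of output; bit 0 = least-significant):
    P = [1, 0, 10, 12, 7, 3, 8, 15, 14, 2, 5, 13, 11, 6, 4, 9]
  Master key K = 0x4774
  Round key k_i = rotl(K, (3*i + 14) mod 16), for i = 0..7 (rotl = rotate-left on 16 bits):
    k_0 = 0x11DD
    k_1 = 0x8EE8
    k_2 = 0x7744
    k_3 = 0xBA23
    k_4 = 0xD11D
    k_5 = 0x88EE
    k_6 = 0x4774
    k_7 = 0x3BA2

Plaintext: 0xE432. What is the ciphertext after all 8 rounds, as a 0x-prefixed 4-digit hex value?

s_0 = plaintext = 0xE432
s_1 = Round(s_0, k_0) = 0x8D51
s_2 = Round(s_1, k_1) = 0x4F57
s_3 = Round(s_2, k_2) = 0x82AD
s_4 = Round(s_3, k_3) = 0x1E10
s_5 = Round(s_4, k_4) = 0x99D5
s_6 = Round(s_5, k_5) = 0xF765
s_7 = Round(s_6, k_6) = 0x78C3
s_8 = Round(s_7, k_7) = 0x28D9

0x28D9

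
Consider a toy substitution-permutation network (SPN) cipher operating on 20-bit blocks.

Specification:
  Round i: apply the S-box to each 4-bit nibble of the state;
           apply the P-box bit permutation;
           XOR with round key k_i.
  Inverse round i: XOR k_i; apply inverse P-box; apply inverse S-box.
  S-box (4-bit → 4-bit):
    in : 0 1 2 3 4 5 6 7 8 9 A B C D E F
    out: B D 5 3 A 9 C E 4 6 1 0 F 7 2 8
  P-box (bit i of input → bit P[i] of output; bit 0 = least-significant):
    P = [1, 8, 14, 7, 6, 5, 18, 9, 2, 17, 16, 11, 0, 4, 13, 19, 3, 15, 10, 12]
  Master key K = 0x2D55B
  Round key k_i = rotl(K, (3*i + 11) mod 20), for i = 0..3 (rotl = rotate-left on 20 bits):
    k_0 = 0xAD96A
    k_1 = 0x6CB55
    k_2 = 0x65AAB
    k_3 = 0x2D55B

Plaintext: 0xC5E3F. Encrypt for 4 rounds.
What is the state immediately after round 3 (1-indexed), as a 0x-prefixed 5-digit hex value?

s_0 = plaintext = 0xC5E3F
s_1 = Round(s_0, k_0) = 0x04D83
s_2 = Round(s_1, k_1) = 0x95A4B
s_3 = Round(s_2, k_2) = 0xEDC8E
s_4 = Round(s_3, k_3) = 0x57C4E

0xEDC8E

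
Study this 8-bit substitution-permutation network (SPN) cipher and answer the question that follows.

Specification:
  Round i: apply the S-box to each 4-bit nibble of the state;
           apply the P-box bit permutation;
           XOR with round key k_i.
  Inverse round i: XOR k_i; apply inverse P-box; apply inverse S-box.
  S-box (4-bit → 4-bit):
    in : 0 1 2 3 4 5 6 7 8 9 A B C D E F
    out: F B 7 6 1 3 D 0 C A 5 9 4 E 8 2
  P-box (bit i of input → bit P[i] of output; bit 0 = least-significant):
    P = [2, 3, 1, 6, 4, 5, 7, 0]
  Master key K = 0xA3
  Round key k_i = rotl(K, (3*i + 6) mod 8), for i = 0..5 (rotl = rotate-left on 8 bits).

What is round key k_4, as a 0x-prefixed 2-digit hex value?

0x8E

K = 0xA3
k_0 = rotl(K, (3*0+6) mod 8) = rotl(K, 6) = 0xE8
k_1 = rotl(K, (3*1+6) mod 8) = rotl(K, 1) = 0x47
k_2 = rotl(K, (3*2+6) mod 8) = rotl(K, 4) = 0x3A
k_3 = rotl(K, (3*3+6) mod 8) = rotl(K, 7) = 0xD1
k_4 = rotl(K, (3*4+6) mod 8) = rotl(K, 2) = 0x8E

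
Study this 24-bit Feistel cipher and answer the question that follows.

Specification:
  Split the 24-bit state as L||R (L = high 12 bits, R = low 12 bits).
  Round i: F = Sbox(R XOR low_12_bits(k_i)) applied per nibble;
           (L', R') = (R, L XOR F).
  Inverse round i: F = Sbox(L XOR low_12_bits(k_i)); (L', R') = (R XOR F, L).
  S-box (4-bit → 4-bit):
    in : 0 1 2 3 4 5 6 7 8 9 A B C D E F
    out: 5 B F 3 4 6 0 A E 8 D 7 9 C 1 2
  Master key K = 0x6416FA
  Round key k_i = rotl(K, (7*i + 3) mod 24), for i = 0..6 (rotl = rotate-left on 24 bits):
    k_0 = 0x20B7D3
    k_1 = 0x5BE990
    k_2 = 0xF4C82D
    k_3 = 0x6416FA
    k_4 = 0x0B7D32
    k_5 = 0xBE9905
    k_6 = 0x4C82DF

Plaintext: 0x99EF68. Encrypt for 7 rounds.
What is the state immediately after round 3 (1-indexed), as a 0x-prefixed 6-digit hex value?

s_0 = plaintext = 0x99EF68
s_1 = Round(s_0, k_0) = 0xF687E9
s_2 = Round(s_1, k_1) = 0x7E9EC0
s_3 = Round(s_2, k_2) = 0xEC07F5
s_4 = Round(s_3, k_3) = 0x7F5592
s_5 = Round(s_4, k_4) = 0x592920
s_6 = Round(s_5, k_5) = 0x920064
s_7 = Round(s_6, k_6) = 0x064657

0xEC07F5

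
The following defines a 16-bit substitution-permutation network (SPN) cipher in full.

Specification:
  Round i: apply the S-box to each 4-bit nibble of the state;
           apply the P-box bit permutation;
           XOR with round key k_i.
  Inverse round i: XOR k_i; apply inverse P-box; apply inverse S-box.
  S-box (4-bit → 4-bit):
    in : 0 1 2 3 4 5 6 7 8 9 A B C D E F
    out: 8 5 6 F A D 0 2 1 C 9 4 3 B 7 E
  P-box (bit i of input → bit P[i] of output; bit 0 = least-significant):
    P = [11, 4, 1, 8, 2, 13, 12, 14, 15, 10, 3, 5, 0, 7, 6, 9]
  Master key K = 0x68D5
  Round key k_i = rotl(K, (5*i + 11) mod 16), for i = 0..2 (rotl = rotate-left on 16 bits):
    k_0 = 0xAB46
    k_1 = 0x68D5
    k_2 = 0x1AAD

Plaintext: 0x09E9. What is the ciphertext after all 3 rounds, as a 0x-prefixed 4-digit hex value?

0x4766

s_0 = plaintext = 0x09E9
s_1 = Round(s_0, k_0) = 0x9868
s_2 = Round(s_1, k_1) = 0xE295
s_3 = Round(s_2, k_2) = 0x4766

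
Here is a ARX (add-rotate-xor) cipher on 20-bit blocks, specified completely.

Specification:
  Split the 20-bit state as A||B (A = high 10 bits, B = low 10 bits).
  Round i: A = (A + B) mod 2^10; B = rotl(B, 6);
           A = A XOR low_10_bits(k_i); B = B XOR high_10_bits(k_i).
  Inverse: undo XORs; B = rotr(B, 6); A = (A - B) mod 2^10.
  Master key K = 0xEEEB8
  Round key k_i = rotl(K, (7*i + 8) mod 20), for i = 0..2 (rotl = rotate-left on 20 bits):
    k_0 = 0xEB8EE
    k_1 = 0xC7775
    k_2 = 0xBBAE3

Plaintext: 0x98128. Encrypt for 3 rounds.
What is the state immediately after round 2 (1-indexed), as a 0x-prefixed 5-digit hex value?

0x95C06

s_0 = plaintext = 0x98128
s_1 = Round(s_0, k_0) = 0xD99BC
s_2 = Round(s_1, k_1) = 0x95C06
s_3 = Round(s_2, k_2) = 0x2FB6E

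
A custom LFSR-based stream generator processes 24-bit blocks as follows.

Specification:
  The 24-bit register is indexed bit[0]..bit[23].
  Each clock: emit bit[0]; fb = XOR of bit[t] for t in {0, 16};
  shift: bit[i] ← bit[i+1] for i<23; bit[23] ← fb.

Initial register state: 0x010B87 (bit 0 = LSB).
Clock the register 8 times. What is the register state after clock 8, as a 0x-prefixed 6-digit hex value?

0x86010B

reg_0 = 0x010B87
clock 1: out=1, reg = 0x0085C3
clock 2: out=1, reg = 0x8042E1
clock 3: out=1, reg = 0xC02170
clock 4: out=0, reg = 0x6010B8
clock 5: out=0, reg = 0x30085C
clock 6: out=0, reg = 0x18042E
clock 7: out=0, reg = 0x0C0217
clock 8: out=1, reg = 0x86010B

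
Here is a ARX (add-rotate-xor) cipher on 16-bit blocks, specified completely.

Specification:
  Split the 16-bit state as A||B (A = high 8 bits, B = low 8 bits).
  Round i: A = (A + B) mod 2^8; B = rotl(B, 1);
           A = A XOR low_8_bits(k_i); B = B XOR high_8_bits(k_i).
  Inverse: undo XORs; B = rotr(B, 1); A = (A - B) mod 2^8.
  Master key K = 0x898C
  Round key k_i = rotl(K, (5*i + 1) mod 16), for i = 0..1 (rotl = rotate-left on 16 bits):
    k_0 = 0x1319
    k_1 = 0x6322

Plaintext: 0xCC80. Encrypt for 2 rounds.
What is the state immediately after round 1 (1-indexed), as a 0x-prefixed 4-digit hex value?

s_0 = plaintext = 0xCC80
s_1 = Round(s_0, k_0) = 0x5512
s_2 = Round(s_1, k_1) = 0x4547

0x5512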